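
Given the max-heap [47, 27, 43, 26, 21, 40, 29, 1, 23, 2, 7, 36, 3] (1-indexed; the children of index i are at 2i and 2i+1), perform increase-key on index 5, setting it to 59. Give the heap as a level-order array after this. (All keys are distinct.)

set index 5 from 21 to 59 → [47, 27, 43, 26, 59, 40, 29, 1, 23, 2, 7, 36, 3]
59 > parent 27 at index 2, swap → [47, 59, 43, 26, 27, 40, 29, 1, 23, 2, 7, 36, 3]
59 > parent 47 at index 1, swap → [59, 47, 43, 26, 27, 40, 29, 1, 23, 2, 7, 36, 3]

[59, 47, 43, 26, 27, 40, 29, 1, 23, 2, 7, 36, 3]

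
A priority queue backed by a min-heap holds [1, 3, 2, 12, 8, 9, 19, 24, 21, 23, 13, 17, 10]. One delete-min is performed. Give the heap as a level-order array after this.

remove root 1; move last element 10 to root → [10, 3, 2, 12, 8, 9, 19, 24, 21, 23, 13, 17]
10 vs smaller child 2 at index 2, swap → [2, 3, 10, 12, 8, 9, 19, 24, 21, 23, 13, 17]
10 vs smaller child 9 at index 5, swap → [2, 3, 9, 12, 8, 10, 19, 24, 21, 23, 13, 17]

[2, 3, 9, 12, 8, 10, 19, 24, 21, 23, 13, 17]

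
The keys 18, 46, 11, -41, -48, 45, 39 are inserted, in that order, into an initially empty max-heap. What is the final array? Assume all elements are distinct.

[46, 18, 45, -41, -48, 11, 39]

Insert 18:
  append 18 at index 0 → [18] (no swap needed)
Insert 46:
  append 46 at index 1 → [18, 46]
  46 > parent 18 at index 0, swap → [46, 18]
Insert 11:
  append 11 at index 2 → [46, 18, 11] (no swap needed)
Insert -41:
  append -41 at index 3 → [46, 18, 11, -41] (no swap needed)
Insert -48:
  append -48 at index 4 → [46, 18, 11, -41, -48] (no swap needed)
Insert 45:
  append 45 at index 5 → [46, 18, 11, -41, -48, 45]
  45 > parent 11 at index 2, swap → [46, 18, 45, -41, -48, 11]
Insert 39:
  append 39 at index 6 → [46, 18, 45, -41, -48, 11, 39] (no swap needed)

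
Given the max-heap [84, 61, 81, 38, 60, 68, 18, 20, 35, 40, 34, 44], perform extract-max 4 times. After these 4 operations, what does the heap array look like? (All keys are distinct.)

[60, 40, 44, 38, 35, 34, 18, 20]

extract-max #1 returns 84:
  remove root 84; move last element 44 to root → [44, 61, 81, 38, 60, 68, 18, 20, 35, 40, 34]
  44 vs larger child 81 at index 2, swap → [81, 61, 44, 38, 60, 68, 18, 20, 35, 40, 34]
  44 vs larger child 68 at index 5, swap → [81, 61, 68, 38, 60, 44, 18, 20, 35, 40, 34]
extract-max #2 returns 81:
  remove root 81; move last element 34 to root → [34, 61, 68, 38, 60, 44, 18, 20, 35, 40]
  34 vs larger child 68 at index 2, swap → [68, 61, 34, 38, 60, 44, 18, 20, 35, 40]
  34 vs larger child 44 at index 5, swap → [68, 61, 44, 38, 60, 34, 18, 20, 35, 40]
extract-max #3 returns 68:
  remove root 68; move last element 40 to root → [40, 61, 44, 38, 60, 34, 18, 20, 35]
  40 vs larger child 61 at index 1, swap → [61, 40, 44, 38, 60, 34, 18, 20, 35]
  40 vs larger child 60 at index 4, swap → [61, 60, 44, 38, 40, 34, 18, 20, 35]
extract-max #4 returns 61:
  remove root 61; move last element 35 to root → [35, 60, 44, 38, 40, 34, 18, 20]
  35 vs larger child 60 at index 1, swap → [60, 35, 44, 38, 40, 34, 18, 20]
  35 vs larger child 40 at index 4, swap → [60, 40, 44, 38, 35, 34, 18, 20]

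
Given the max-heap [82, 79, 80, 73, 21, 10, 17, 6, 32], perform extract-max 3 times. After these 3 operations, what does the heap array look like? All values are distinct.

[73, 21, 32, 6, 17, 10]

extract-max #1 returns 82:
  remove root 82; move last element 32 to root → [32, 79, 80, 73, 21, 10, 17, 6]
  32 vs larger child 80 at index 2, swap → [80, 79, 32, 73, 21, 10, 17, 6]
extract-max #2 returns 80:
  remove root 80; move last element 6 to root → [6, 79, 32, 73, 21, 10, 17]
  6 vs larger child 79 at index 1, swap → [79, 6, 32, 73, 21, 10, 17]
  6 vs larger child 73 at index 3, swap → [79, 73, 32, 6, 21, 10, 17]
extract-max #3 returns 79:
  remove root 79; move last element 17 to root → [17, 73, 32, 6, 21, 10]
  17 vs larger child 73 at index 1, swap → [73, 17, 32, 6, 21, 10]
  17 vs larger child 21 at index 4, swap → [73, 21, 32, 6, 17, 10]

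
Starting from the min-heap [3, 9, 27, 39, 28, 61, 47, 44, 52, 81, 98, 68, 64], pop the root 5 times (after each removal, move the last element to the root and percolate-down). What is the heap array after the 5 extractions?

[44, 52, 47, 81, 64, 61, 68, 98]

extract-min #1 returns 3:
  remove root 3; move last element 64 to root → [64, 9, 27, 39, 28, 61, 47, 44, 52, 81, 98, 68]
  64 vs smaller child 9 at index 1, swap → [9, 64, 27, 39, 28, 61, 47, 44, 52, 81, 98, 68]
  64 vs smaller child 28 at index 4, swap → [9, 28, 27, 39, 64, 61, 47, 44, 52, 81, 98, 68]
extract-min #2 returns 9:
  remove root 9; move last element 68 to root → [68, 28, 27, 39, 64, 61, 47, 44, 52, 81, 98]
  68 vs smaller child 27 at index 2, swap → [27, 28, 68, 39, 64, 61, 47, 44, 52, 81, 98]
  68 vs smaller child 47 at index 6, swap → [27, 28, 47, 39, 64, 61, 68, 44, 52, 81, 98]
extract-min #3 returns 27:
  remove root 27; move last element 98 to root → [98, 28, 47, 39, 64, 61, 68, 44, 52, 81]
  98 vs smaller child 28 at index 1, swap → [28, 98, 47, 39, 64, 61, 68, 44, 52, 81]
  98 vs smaller child 39 at index 3, swap → [28, 39, 47, 98, 64, 61, 68, 44, 52, 81]
  98 vs smaller child 44 at index 7, swap → [28, 39, 47, 44, 64, 61, 68, 98, 52, 81]
extract-min #4 returns 28:
  remove root 28; move last element 81 to root → [81, 39, 47, 44, 64, 61, 68, 98, 52]
  81 vs smaller child 39 at index 1, swap → [39, 81, 47, 44, 64, 61, 68, 98, 52]
  81 vs smaller child 44 at index 3, swap → [39, 44, 47, 81, 64, 61, 68, 98, 52]
  81 vs smaller child 52 at index 8, swap → [39, 44, 47, 52, 64, 61, 68, 98, 81]
extract-min #5 returns 39:
  remove root 39; move last element 81 to root → [81, 44, 47, 52, 64, 61, 68, 98]
  81 vs smaller child 44 at index 1, swap → [44, 81, 47, 52, 64, 61, 68, 98]
  81 vs smaller child 52 at index 3, swap → [44, 52, 47, 81, 64, 61, 68, 98]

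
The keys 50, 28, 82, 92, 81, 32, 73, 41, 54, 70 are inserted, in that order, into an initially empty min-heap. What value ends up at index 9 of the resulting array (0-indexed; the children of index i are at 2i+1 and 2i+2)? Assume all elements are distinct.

81

Insert 50:
  append 50 at index 0 → [50] (no swap needed)
Insert 28:
  append 28 at index 1 → [50, 28]
  28 < parent 50 at index 0, swap → [28, 50]
Insert 82:
  append 82 at index 2 → [28, 50, 82] (no swap needed)
Insert 92:
  append 92 at index 3 → [28, 50, 82, 92] (no swap needed)
Insert 81:
  append 81 at index 4 → [28, 50, 82, 92, 81] (no swap needed)
Insert 32:
  append 32 at index 5 → [28, 50, 82, 92, 81, 32]
  32 < parent 82 at index 2, swap → [28, 50, 32, 92, 81, 82]
Insert 73:
  append 73 at index 6 → [28, 50, 32, 92, 81, 82, 73] (no swap needed)
Insert 41:
  append 41 at index 7 → [28, 50, 32, 92, 81, 82, 73, 41]
  41 < parent 92 at index 3, swap → [28, 50, 32, 41, 81, 82, 73, 92]
  41 < parent 50 at index 1, swap → [28, 41, 32, 50, 81, 82, 73, 92]
Insert 54:
  append 54 at index 8 → [28, 41, 32, 50, 81, 82, 73, 92, 54] (no swap needed)
Insert 70:
  append 70 at index 9 → [28, 41, 32, 50, 81, 82, 73, 92, 54, 70]
  70 < parent 81 at index 4, swap → [28, 41, 32, 50, 70, 82, 73, 92, 54, 81]
resulting array: [28, 41, 32, 50, 70, 82, 73, 92, 54, 81]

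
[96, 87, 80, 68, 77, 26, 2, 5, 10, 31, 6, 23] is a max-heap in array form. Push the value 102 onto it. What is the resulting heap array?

append 102 at index 12 → [96, 87, 80, 68, 77, 26, 2, 5, 10, 31, 6, 23, 102]
102 > parent 26 at index 5, swap → [96, 87, 80, 68, 77, 102, 2, 5, 10, 31, 6, 23, 26]
102 > parent 80 at index 2, swap → [96, 87, 102, 68, 77, 80, 2, 5, 10, 31, 6, 23, 26]
102 > parent 96 at index 0, swap → [102, 87, 96, 68, 77, 80, 2, 5, 10, 31, 6, 23, 26]

[102, 87, 96, 68, 77, 80, 2, 5, 10, 31, 6, 23, 26]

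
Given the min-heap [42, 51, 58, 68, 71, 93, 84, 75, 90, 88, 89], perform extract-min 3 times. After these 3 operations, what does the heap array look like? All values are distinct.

[68, 71, 84, 75, 90, 93, 88, 89]

extract-min #1 returns 42:
  remove root 42; move last element 89 to root → [89, 51, 58, 68, 71, 93, 84, 75, 90, 88]
  89 vs smaller child 51 at index 1, swap → [51, 89, 58, 68, 71, 93, 84, 75, 90, 88]
  89 vs smaller child 68 at index 3, swap → [51, 68, 58, 89, 71, 93, 84, 75, 90, 88]
  89 vs smaller child 75 at index 7, swap → [51, 68, 58, 75, 71, 93, 84, 89, 90, 88]
extract-min #2 returns 51:
  remove root 51; move last element 88 to root → [88, 68, 58, 75, 71, 93, 84, 89, 90]
  88 vs smaller child 58 at index 2, swap → [58, 68, 88, 75, 71, 93, 84, 89, 90]
  88 vs smaller child 84 at index 6, swap → [58, 68, 84, 75, 71, 93, 88, 89, 90]
extract-min #3 returns 58:
  remove root 58; move last element 90 to root → [90, 68, 84, 75, 71, 93, 88, 89]
  90 vs smaller child 68 at index 1, swap → [68, 90, 84, 75, 71, 93, 88, 89]
  90 vs smaller child 71 at index 4, swap → [68, 71, 84, 75, 90, 93, 88, 89]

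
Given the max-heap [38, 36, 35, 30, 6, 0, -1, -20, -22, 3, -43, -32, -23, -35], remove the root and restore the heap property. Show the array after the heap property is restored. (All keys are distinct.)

remove root 38; move last element -35 to root → [-35, 36, 35, 30, 6, 0, -1, -20, -22, 3, -43, -32, -23]
-35 vs larger child 36 at index 1, swap → [36, -35, 35, 30, 6, 0, -1, -20, -22, 3, -43, -32, -23]
-35 vs larger child 30 at index 3, swap → [36, 30, 35, -35, 6, 0, -1, -20, -22, 3, -43, -32, -23]
-35 vs larger child -20 at index 7, swap → [36, 30, 35, -20, 6, 0, -1, -35, -22, 3, -43, -32, -23]

[36, 30, 35, -20, 6, 0, -1, -35, -22, 3, -43, -32, -23]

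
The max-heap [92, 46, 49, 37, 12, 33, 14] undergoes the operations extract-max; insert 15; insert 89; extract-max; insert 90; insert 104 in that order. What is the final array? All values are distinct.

[104, 90, 33, 49, 12, 14, 15, 37, 46]

extract-max → returns 92:
  remove root 92; move last element 14 to root → [14, 46, 49, 37, 12, 33]
  14 vs larger child 49 at index 2, swap → [49, 46, 14, 37, 12, 33]
  14 vs only child 33 at index 5, swap → [49, 46, 33, 37, 12, 14]
insert 15:
  append 15 at index 6 → [49, 46, 33, 37, 12, 14, 15] (no swap needed)
insert 89:
  append 89 at index 7 → [49, 46, 33, 37, 12, 14, 15, 89]
  89 > parent 37 at index 3, swap → [49, 46, 33, 89, 12, 14, 15, 37]
  89 > parent 46 at index 1, swap → [49, 89, 33, 46, 12, 14, 15, 37]
  89 > parent 49 at index 0, swap → [89, 49, 33, 46, 12, 14, 15, 37]
extract-max → returns 89:
  remove root 89; move last element 37 to root → [37, 49, 33, 46, 12, 14, 15]
  37 vs larger child 49 at index 1, swap → [49, 37, 33, 46, 12, 14, 15]
  37 vs larger child 46 at index 3, swap → [49, 46, 33, 37, 12, 14, 15]
insert 90:
  append 90 at index 7 → [49, 46, 33, 37, 12, 14, 15, 90]
  90 > parent 37 at index 3, swap → [49, 46, 33, 90, 12, 14, 15, 37]
  90 > parent 46 at index 1, swap → [49, 90, 33, 46, 12, 14, 15, 37]
  90 > parent 49 at index 0, swap → [90, 49, 33, 46, 12, 14, 15, 37]
insert 104:
  append 104 at index 8 → [90, 49, 33, 46, 12, 14, 15, 37, 104]
  104 > parent 46 at index 3, swap → [90, 49, 33, 104, 12, 14, 15, 37, 46]
  104 > parent 49 at index 1, swap → [90, 104, 33, 49, 12, 14, 15, 37, 46]
  104 > parent 90 at index 0, swap → [104, 90, 33, 49, 12, 14, 15, 37, 46]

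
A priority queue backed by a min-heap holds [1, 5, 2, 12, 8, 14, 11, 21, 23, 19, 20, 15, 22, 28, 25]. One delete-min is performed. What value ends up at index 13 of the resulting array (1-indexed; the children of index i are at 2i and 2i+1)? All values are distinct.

remove root 1; move last element 25 to root → [25, 5, 2, 12, 8, 14, 11, 21, 23, 19, 20, 15, 22, 28]
25 vs smaller child 2 at index 3, swap → [2, 5, 25, 12, 8, 14, 11, 21, 23, 19, 20, 15, 22, 28]
25 vs smaller child 11 at index 7, swap → [2, 5, 11, 12, 8, 14, 25, 21, 23, 19, 20, 15, 22, 28]
resulting array: [2, 5, 11, 12, 8, 14, 25, 21, 23, 19, 20, 15, 22, 28]

22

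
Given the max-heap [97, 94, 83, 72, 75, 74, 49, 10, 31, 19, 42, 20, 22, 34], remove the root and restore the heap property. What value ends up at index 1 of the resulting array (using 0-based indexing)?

75

remove root 97; move last element 34 to root → [34, 94, 83, 72, 75, 74, 49, 10, 31, 19, 42, 20, 22]
34 vs larger child 94 at index 1, swap → [94, 34, 83, 72, 75, 74, 49, 10, 31, 19, 42, 20, 22]
34 vs larger child 75 at index 4, swap → [94, 75, 83, 72, 34, 74, 49, 10, 31, 19, 42, 20, 22]
34 vs larger child 42 at index 10, swap → [94, 75, 83, 72, 42, 74, 49, 10, 31, 19, 34, 20, 22]
resulting array: [94, 75, 83, 72, 42, 74, 49, 10, 31, 19, 34, 20, 22]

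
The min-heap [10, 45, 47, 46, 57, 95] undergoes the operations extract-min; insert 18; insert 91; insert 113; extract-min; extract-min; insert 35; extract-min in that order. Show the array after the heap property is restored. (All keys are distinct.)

[46, 57, 47, 95, 91, 113]

extract-min → returns 10:
  remove root 10; move last element 95 to root → [95, 45, 47, 46, 57]
  95 vs smaller child 45 at index 1, swap → [45, 95, 47, 46, 57]
  95 vs smaller child 46 at index 3, swap → [45, 46, 47, 95, 57]
insert 18:
  append 18 at index 5 → [45, 46, 47, 95, 57, 18]
  18 < parent 47 at index 2, swap → [45, 46, 18, 95, 57, 47]
  18 < parent 45 at index 0, swap → [18, 46, 45, 95, 57, 47]
insert 91:
  append 91 at index 6 → [18, 46, 45, 95, 57, 47, 91] (no swap needed)
insert 113:
  append 113 at index 7 → [18, 46, 45, 95, 57, 47, 91, 113] (no swap needed)
extract-min → returns 18:
  remove root 18; move last element 113 to root → [113, 46, 45, 95, 57, 47, 91]
  113 vs smaller child 45 at index 2, swap → [45, 46, 113, 95, 57, 47, 91]
  113 vs smaller child 47 at index 5, swap → [45, 46, 47, 95, 57, 113, 91]
extract-min → returns 45:
  remove root 45; move last element 91 to root → [91, 46, 47, 95, 57, 113]
  91 vs smaller child 46 at index 1, swap → [46, 91, 47, 95, 57, 113]
  91 vs smaller child 57 at index 4, swap → [46, 57, 47, 95, 91, 113]
insert 35:
  append 35 at index 6 → [46, 57, 47, 95, 91, 113, 35]
  35 < parent 47 at index 2, swap → [46, 57, 35, 95, 91, 113, 47]
  35 < parent 46 at index 0, swap → [35, 57, 46, 95, 91, 113, 47]
extract-min → returns 35:
  remove root 35; move last element 47 to root → [47, 57, 46, 95, 91, 113]
  47 vs smaller child 46 at index 2, swap → [46, 57, 47, 95, 91, 113]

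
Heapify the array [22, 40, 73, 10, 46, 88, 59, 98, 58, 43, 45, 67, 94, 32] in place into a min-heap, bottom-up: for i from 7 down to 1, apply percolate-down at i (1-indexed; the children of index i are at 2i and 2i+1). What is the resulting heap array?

sift down from index 7:
  59 vs only child 32 at index 14, swap → [22, 40, 73, 10, 46, 88, 32, 98, 58, 43, 45, 67, 94, 59]
sift down from index 6:
  88 vs smaller child 67 at index 12, swap → [22, 40, 73, 10, 46, 67, 32, 98, 58, 43, 45, 88, 94, 59]
sift down from index 5:
  46 vs smaller child 43 at index 10, swap → [22, 40, 73, 10, 43, 67, 32, 98, 58, 46, 45, 88, 94, 59]
sift down from index 4: already satisfies heap property
sift down from index 3:
  73 vs smaller child 32 at index 7, swap → [22, 40, 32, 10, 43, 67, 73, 98, 58, 46, 45, 88, 94, 59]
  73 vs only child 59 at index 14, swap → [22, 40, 32, 10, 43, 67, 59, 98, 58, 46, 45, 88, 94, 73]
sift down from index 2:
  40 vs smaller child 10 at index 4, swap → [22, 10, 32, 40, 43, 67, 59, 98, 58, 46, 45, 88, 94, 73]
sift down from index 1:
  22 vs smaller child 10 at index 2, swap → [10, 22, 32, 40, 43, 67, 59, 98, 58, 46, 45, 88, 94, 73]

[10, 22, 32, 40, 43, 67, 59, 98, 58, 46, 45, 88, 94, 73]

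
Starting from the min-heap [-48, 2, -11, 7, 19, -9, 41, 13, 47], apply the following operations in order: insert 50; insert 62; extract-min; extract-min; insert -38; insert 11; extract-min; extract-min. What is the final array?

insert 50:
  append 50 at index 9 → [-48, 2, -11, 7, 19, -9, 41, 13, 47, 50] (no swap needed)
insert 62:
  append 62 at index 10 → [-48, 2, -11, 7, 19, -9, 41, 13, 47, 50, 62] (no swap needed)
extract-min → returns -48:
  remove root -48; move last element 62 to root → [62, 2, -11, 7, 19, -9, 41, 13, 47, 50]
  62 vs smaller child -11 at index 2, swap → [-11, 2, 62, 7, 19, -9, 41, 13, 47, 50]
  62 vs smaller child -9 at index 5, swap → [-11, 2, -9, 7, 19, 62, 41, 13, 47, 50]
extract-min → returns -11:
  remove root -11; move last element 50 to root → [50, 2, -9, 7, 19, 62, 41, 13, 47]
  50 vs smaller child -9 at index 2, swap → [-9, 2, 50, 7, 19, 62, 41, 13, 47]
  50 vs smaller child 41 at index 6, swap → [-9, 2, 41, 7, 19, 62, 50, 13, 47]
insert -38:
  append -38 at index 9 → [-9, 2, 41, 7, 19, 62, 50, 13, 47, -38]
  -38 < parent 19 at index 4, swap → [-9, 2, 41, 7, -38, 62, 50, 13, 47, 19]
  -38 < parent 2 at index 1, swap → [-9, -38, 41, 7, 2, 62, 50, 13, 47, 19]
  -38 < parent -9 at index 0, swap → [-38, -9, 41, 7, 2, 62, 50, 13, 47, 19]
insert 11:
  append 11 at index 10 → [-38, -9, 41, 7, 2, 62, 50, 13, 47, 19, 11] (no swap needed)
extract-min → returns -38:
  remove root -38; move last element 11 to root → [11, -9, 41, 7, 2, 62, 50, 13, 47, 19]
  11 vs smaller child -9 at index 1, swap → [-9, 11, 41, 7, 2, 62, 50, 13, 47, 19]
  11 vs smaller child 2 at index 4, swap → [-9, 2, 41, 7, 11, 62, 50, 13, 47, 19]
extract-min → returns -9:
  remove root -9; move last element 19 to root → [19, 2, 41, 7, 11, 62, 50, 13, 47]
  19 vs smaller child 2 at index 1, swap → [2, 19, 41, 7, 11, 62, 50, 13, 47]
  19 vs smaller child 7 at index 3, swap → [2, 7, 41, 19, 11, 62, 50, 13, 47]
  19 vs smaller child 13 at index 7, swap → [2, 7, 41, 13, 11, 62, 50, 19, 47]

[2, 7, 41, 13, 11, 62, 50, 19, 47]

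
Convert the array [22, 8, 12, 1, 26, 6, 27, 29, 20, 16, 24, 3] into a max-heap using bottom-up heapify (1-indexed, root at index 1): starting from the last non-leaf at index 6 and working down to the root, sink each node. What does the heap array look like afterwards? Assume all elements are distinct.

[29, 26, 27, 20, 24, 6, 12, 1, 8, 16, 22, 3]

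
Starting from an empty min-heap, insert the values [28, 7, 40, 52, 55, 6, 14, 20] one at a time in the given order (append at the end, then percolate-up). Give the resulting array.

[6, 20, 7, 28, 55, 40, 14, 52]

Insert 28:
  append 28 at index 0 → [28] (no swap needed)
Insert 7:
  append 7 at index 1 → [28, 7]
  7 < parent 28 at index 0, swap → [7, 28]
Insert 40:
  append 40 at index 2 → [7, 28, 40] (no swap needed)
Insert 52:
  append 52 at index 3 → [7, 28, 40, 52] (no swap needed)
Insert 55:
  append 55 at index 4 → [7, 28, 40, 52, 55] (no swap needed)
Insert 6:
  append 6 at index 5 → [7, 28, 40, 52, 55, 6]
  6 < parent 40 at index 2, swap → [7, 28, 6, 52, 55, 40]
  6 < parent 7 at index 0, swap → [6, 28, 7, 52, 55, 40]
Insert 14:
  append 14 at index 6 → [6, 28, 7, 52, 55, 40, 14] (no swap needed)
Insert 20:
  append 20 at index 7 → [6, 28, 7, 52, 55, 40, 14, 20]
  20 < parent 52 at index 3, swap → [6, 28, 7, 20, 55, 40, 14, 52]
  20 < parent 28 at index 1, swap → [6, 20, 7, 28, 55, 40, 14, 52]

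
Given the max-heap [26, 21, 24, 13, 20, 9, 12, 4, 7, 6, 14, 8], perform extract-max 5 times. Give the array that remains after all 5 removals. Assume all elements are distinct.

[13, 7, 12, 4, 6, 9, 8]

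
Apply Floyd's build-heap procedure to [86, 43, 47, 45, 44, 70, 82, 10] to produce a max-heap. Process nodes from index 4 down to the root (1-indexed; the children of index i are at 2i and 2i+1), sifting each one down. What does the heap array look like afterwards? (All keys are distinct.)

[86, 45, 82, 43, 44, 70, 47, 10]

sift down from index 4: already satisfies heap property
sift down from index 3:
  47 vs larger child 82 at index 7, swap → [86, 43, 82, 45, 44, 70, 47, 10]
sift down from index 2:
  43 vs larger child 45 at index 4, swap → [86, 45, 82, 43, 44, 70, 47, 10]
sift down from index 1: already satisfies heap property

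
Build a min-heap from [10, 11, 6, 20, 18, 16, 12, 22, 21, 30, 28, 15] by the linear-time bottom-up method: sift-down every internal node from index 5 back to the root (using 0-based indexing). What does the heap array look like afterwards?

[6, 11, 10, 20, 18, 15, 12, 22, 21, 30, 28, 16]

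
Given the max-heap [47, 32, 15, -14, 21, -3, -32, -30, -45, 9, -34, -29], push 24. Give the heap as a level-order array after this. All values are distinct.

[47, 32, 24, -14, 21, 15, -32, -30, -45, 9, -34, -29, -3]

append 24 at index 12 → [47, 32, 15, -14, 21, -3, -32, -30, -45, 9, -34, -29, 24]
24 > parent -3 at index 5, swap → [47, 32, 15, -14, 21, 24, -32, -30, -45, 9, -34, -29, -3]
24 > parent 15 at index 2, swap → [47, 32, 24, -14, 21, 15, -32, -30, -45, 9, -34, -29, -3]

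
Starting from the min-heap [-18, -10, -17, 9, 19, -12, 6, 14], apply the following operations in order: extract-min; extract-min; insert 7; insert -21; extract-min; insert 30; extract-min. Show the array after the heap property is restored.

extract-min → returns -18:
  remove root -18; move last element 14 to root → [14, -10, -17, 9, 19, -12, 6]
  14 vs smaller child -17 at index 2, swap → [-17, -10, 14, 9, 19, -12, 6]
  14 vs smaller child -12 at index 5, swap → [-17, -10, -12, 9, 19, 14, 6]
extract-min → returns -17:
  remove root -17; move last element 6 to root → [6, -10, -12, 9, 19, 14]
  6 vs smaller child -12 at index 2, swap → [-12, -10, 6, 9, 19, 14]
insert 7:
  append 7 at index 6 → [-12, -10, 6, 9, 19, 14, 7] (no swap needed)
insert -21:
  append -21 at index 7 → [-12, -10, 6, 9, 19, 14, 7, -21]
  -21 < parent 9 at index 3, swap → [-12, -10, 6, -21, 19, 14, 7, 9]
  -21 < parent -10 at index 1, swap → [-12, -21, 6, -10, 19, 14, 7, 9]
  -21 < parent -12 at index 0, swap → [-21, -12, 6, -10, 19, 14, 7, 9]
extract-min → returns -21:
  remove root -21; move last element 9 to root → [9, -12, 6, -10, 19, 14, 7]
  9 vs smaller child -12 at index 1, swap → [-12, 9, 6, -10, 19, 14, 7]
  9 vs smaller child -10 at index 3, swap → [-12, -10, 6, 9, 19, 14, 7]
insert 30:
  append 30 at index 7 → [-12, -10, 6, 9, 19, 14, 7, 30] (no swap needed)
extract-min → returns -12:
  remove root -12; move last element 30 to root → [30, -10, 6, 9, 19, 14, 7]
  30 vs smaller child -10 at index 1, swap → [-10, 30, 6, 9, 19, 14, 7]
  30 vs smaller child 9 at index 3, swap → [-10, 9, 6, 30, 19, 14, 7]

[-10, 9, 6, 30, 19, 14, 7]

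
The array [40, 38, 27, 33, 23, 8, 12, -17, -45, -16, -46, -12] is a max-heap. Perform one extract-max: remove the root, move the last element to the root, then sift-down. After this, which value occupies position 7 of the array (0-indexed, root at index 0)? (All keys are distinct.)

-17

remove root 40; move last element -12 to root → [-12, 38, 27, 33, 23, 8, 12, -17, -45, -16, -46]
-12 vs larger child 38 at index 1, swap → [38, -12, 27, 33, 23, 8, 12, -17, -45, -16, -46]
-12 vs larger child 33 at index 3, swap → [38, 33, 27, -12, 23, 8, 12, -17, -45, -16, -46]
resulting array: [38, 33, 27, -12, 23, 8, 12, -17, -45, -16, -46]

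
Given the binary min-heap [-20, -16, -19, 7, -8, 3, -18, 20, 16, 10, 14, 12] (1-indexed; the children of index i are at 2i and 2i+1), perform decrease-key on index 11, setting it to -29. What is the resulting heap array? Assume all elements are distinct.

set index 11 from 14 to -29 → [-20, -16, -19, 7, -8, 3, -18, 20, 16, 10, -29, 12]
-29 < parent -8 at index 5, swap → [-20, -16, -19, 7, -29, 3, -18, 20, 16, 10, -8, 12]
-29 < parent -16 at index 2, swap → [-20, -29, -19, 7, -16, 3, -18, 20, 16, 10, -8, 12]
-29 < parent -20 at index 1, swap → [-29, -20, -19, 7, -16, 3, -18, 20, 16, 10, -8, 12]

[-29, -20, -19, 7, -16, 3, -18, 20, 16, 10, -8, 12]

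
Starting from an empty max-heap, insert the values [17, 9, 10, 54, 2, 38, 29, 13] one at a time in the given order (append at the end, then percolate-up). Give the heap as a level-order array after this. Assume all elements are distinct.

[54, 17, 38, 13, 2, 10, 29, 9]

Insert 17:
  append 17 at index 0 → [17] (no swap needed)
Insert 9:
  append 9 at index 1 → [17, 9] (no swap needed)
Insert 10:
  append 10 at index 2 → [17, 9, 10] (no swap needed)
Insert 54:
  append 54 at index 3 → [17, 9, 10, 54]
  54 > parent 9 at index 1, swap → [17, 54, 10, 9]
  54 > parent 17 at index 0, swap → [54, 17, 10, 9]
Insert 2:
  append 2 at index 4 → [54, 17, 10, 9, 2] (no swap needed)
Insert 38:
  append 38 at index 5 → [54, 17, 10, 9, 2, 38]
  38 > parent 10 at index 2, swap → [54, 17, 38, 9, 2, 10]
Insert 29:
  append 29 at index 6 → [54, 17, 38, 9, 2, 10, 29] (no swap needed)
Insert 13:
  append 13 at index 7 → [54, 17, 38, 9, 2, 10, 29, 13]
  13 > parent 9 at index 3, swap → [54, 17, 38, 13, 2, 10, 29, 9]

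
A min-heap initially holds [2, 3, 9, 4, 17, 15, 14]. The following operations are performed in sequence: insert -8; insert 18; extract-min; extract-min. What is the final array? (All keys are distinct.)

[3, 4, 9, 18, 17, 15, 14]

insert -8:
  append -8 at index 7 → [2, 3, 9, 4, 17, 15, 14, -8]
  -8 < parent 4 at index 3, swap → [2, 3, 9, -8, 17, 15, 14, 4]
  -8 < parent 3 at index 1, swap → [2, -8, 9, 3, 17, 15, 14, 4]
  -8 < parent 2 at index 0, swap → [-8, 2, 9, 3, 17, 15, 14, 4]
insert 18:
  append 18 at index 8 → [-8, 2, 9, 3, 17, 15, 14, 4, 18] (no swap needed)
extract-min → returns -8:
  remove root -8; move last element 18 to root → [18, 2, 9, 3, 17, 15, 14, 4]
  18 vs smaller child 2 at index 1, swap → [2, 18, 9, 3, 17, 15, 14, 4]
  18 vs smaller child 3 at index 3, swap → [2, 3, 9, 18, 17, 15, 14, 4]
  18 vs only child 4 at index 7, swap → [2, 3, 9, 4, 17, 15, 14, 18]
extract-min → returns 2:
  remove root 2; move last element 18 to root → [18, 3, 9, 4, 17, 15, 14]
  18 vs smaller child 3 at index 1, swap → [3, 18, 9, 4, 17, 15, 14]
  18 vs smaller child 4 at index 3, swap → [3, 4, 9, 18, 17, 15, 14]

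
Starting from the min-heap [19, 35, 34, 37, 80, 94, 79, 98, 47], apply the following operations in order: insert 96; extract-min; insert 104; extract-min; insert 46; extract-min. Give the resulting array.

[37, 46, 79, 47, 80, 94, 96, 98, 104]

insert 96:
  append 96 at index 9 → [19, 35, 34, 37, 80, 94, 79, 98, 47, 96] (no swap needed)
extract-min → returns 19:
  remove root 19; move last element 96 to root → [96, 35, 34, 37, 80, 94, 79, 98, 47]
  96 vs smaller child 34 at index 2, swap → [34, 35, 96, 37, 80, 94, 79, 98, 47]
  96 vs smaller child 79 at index 6, swap → [34, 35, 79, 37, 80, 94, 96, 98, 47]
insert 104:
  append 104 at index 9 → [34, 35, 79, 37, 80, 94, 96, 98, 47, 104] (no swap needed)
extract-min → returns 34:
  remove root 34; move last element 104 to root → [104, 35, 79, 37, 80, 94, 96, 98, 47]
  104 vs smaller child 35 at index 1, swap → [35, 104, 79, 37, 80, 94, 96, 98, 47]
  104 vs smaller child 37 at index 3, swap → [35, 37, 79, 104, 80, 94, 96, 98, 47]
  104 vs smaller child 47 at index 8, swap → [35, 37, 79, 47, 80, 94, 96, 98, 104]
insert 46:
  append 46 at index 9 → [35, 37, 79, 47, 80, 94, 96, 98, 104, 46]
  46 < parent 80 at index 4, swap → [35, 37, 79, 47, 46, 94, 96, 98, 104, 80]
extract-min → returns 35:
  remove root 35; move last element 80 to root → [80, 37, 79, 47, 46, 94, 96, 98, 104]
  80 vs smaller child 37 at index 1, swap → [37, 80, 79, 47, 46, 94, 96, 98, 104]
  80 vs smaller child 46 at index 4, swap → [37, 46, 79, 47, 80, 94, 96, 98, 104]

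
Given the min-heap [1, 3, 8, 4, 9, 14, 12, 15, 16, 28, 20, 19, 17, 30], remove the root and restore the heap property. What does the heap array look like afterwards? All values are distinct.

[3, 4, 8, 15, 9, 14, 12, 30, 16, 28, 20, 19, 17]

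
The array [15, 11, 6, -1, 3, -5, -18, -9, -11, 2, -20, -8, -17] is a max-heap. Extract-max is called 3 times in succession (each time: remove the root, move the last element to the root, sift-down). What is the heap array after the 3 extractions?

extract-max #1 returns 15:
  remove root 15; move last element -17 to root → [-17, 11, 6, -1, 3, -5, -18, -9, -11, 2, -20, -8]
  -17 vs larger child 11 at index 1, swap → [11, -17, 6, -1, 3, -5, -18, -9, -11, 2, -20, -8]
  -17 vs larger child 3 at index 4, swap → [11, 3, 6, -1, -17, -5, -18, -9, -11, 2, -20, -8]
  -17 vs larger child 2 at index 9, swap → [11, 3, 6, -1, 2, -5, -18, -9, -11, -17, -20, -8]
extract-max #2 returns 11:
  remove root 11; move last element -8 to root → [-8, 3, 6, -1, 2, -5, -18, -9, -11, -17, -20]
  -8 vs larger child 6 at index 2, swap → [6, 3, -8, -1, 2, -5, -18, -9, -11, -17, -20]
  -8 vs larger child -5 at index 5, swap → [6, 3, -5, -1, 2, -8, -18, -9, -11, -17, -20]
extract-max #3 returns 6:
  remove root 6; move last element -20 to root → [-20, 3, -5, -1, 2, -8, -18, -9, -11, -17]
  -20 vs larger child 3 at index 1, swap → [3, -20, -5, -1, 2, -8, -18, -9, -11, -17]
  -20 vs larger child 2 at index 4, swap → [3, 2, -5, -1, -20, -8, -18, -9, -11, -17]
  -20 vs only child -17 at index 9, swap → [3, 2, -5, -1, -17, -8, -18, -9, -11, -20]

[3, 2, -5, -1, -17, -8, -18, -9, -11, -20]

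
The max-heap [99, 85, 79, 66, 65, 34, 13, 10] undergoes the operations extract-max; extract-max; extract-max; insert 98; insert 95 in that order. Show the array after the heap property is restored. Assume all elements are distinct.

extract-max → returns 99:
  remove root 99; move last element 10 to root → [10, 85, 79, 66, 65, 34, 13]
  10 vs larger child 85 at index 1, swap → [85, 10, 79, 66, 65, 34, 13]
  10 vs larger child 66 at index 3, swap → [85, 66, 79, 10, 65, 34, 13]
extract-max → returns 85:
  remove root 85; move last element 13 to root → [13, 66, 79, 10, 65, 34]
  13 vs larger child 79 at index 2, swap → [79, 66, 13, 10, 65, 34]
  13 vs only child 34 at index 5, swap → [79, 66, 34, 10, 65, 13]
extract-max → returns 79:
  remove root 79; move last element 13 to root → [13, 66, 34, 10, 65]
  13 vs larger child 66 at index 1, swap → [66, 13, 34, 10, 65]
  13 vs larger child 65 at index 4, swap → [66, 65, 34, 10, 13]
insert 98:
  append 98 at index 5 → [66, 65, 34, 10, 13, 98]
  98 > parent 34 at index 2, swap → [66, 65, 98, 10, 13, 34]
  98 > parent 66 at index 0, swap → [98, 65, 66, 10, 13, 34]
insert 95:
  append 95 at index 6 → [98, 65, 66, 10, 13, 34, 95]
  95 > parent 66 at index 2, swap → [98, 65, 95, 10, 13, 34, 66]

[98, 65, 95, 10, 13, 34, 66]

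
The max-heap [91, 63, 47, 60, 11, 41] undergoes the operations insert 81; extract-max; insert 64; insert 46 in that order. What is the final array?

[81, 63, 64, 60, 11, 41, 47, 46]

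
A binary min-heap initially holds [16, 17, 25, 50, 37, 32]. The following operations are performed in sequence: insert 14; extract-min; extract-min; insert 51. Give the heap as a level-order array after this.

insert 14:
  append 14 at index 6 → [16, 17, 25, 50, 37, 32, 14]
  14 < parent 25 at index 2, swap → [16, 17, 14, 50, 37, 32, 25]
  14 < parent 16 at index 0, swap → [14, 17, 16, 50, 37, 32, 25]
extract-min → returns 14:
  remove root 14; move last element 25 to root → [25, 17, 16, 50, 37, 32]
  25 vs smaller child 16 at index 2, swap → [16, 17, 25, 50, 37, 32]
extract-min → returns 16:
  remove root 16; move last element 32 to root → [32, 17, 25, 50, 37]
  32 vs smaller child 17 at index 1, swap → [17, 32, 25, 50, 37]
insert 51:
  append 51 at index 5 → [17, 32, 25, 50, 37, 51] (no swap needed)

[17, 32, 25, 50, 37, 51]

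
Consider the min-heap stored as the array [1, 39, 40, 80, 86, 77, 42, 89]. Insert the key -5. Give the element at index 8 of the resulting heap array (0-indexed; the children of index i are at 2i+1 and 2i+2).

80

append -5 at index 8 → [1, 39, 40, 80, 86, 77, 42, 89, -5]
-5 < parent 80 at index 3, swap → [1, 39, 40, -5, 86, 77, 42, 89, 80]
-5 < parent 39 at index 1, swap → [1, -5, 40, 39, 86, 77, 42, 89, 80]
-5 < parent 1 at index 0, swap → [-5, 1, 40, 39, 86, 77, 42, 89, 80]
resulting array: [-5, 1, 40, 39, 86, 77, 42, 89, 80]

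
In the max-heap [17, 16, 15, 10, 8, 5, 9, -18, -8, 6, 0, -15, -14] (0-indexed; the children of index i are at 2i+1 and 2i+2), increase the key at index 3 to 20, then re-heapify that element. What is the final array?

[20, 17, 15, 16, 8, 5, 9, -18, -8, 6, 0, -15, -14]

set index 3 from 10 to 20 → [17, 16, 15, 20, 8, 5, 9, -18, -8, 6, 0, -15, -14]
20 > parent 16 at index 1, swap → [17, 20, 15, 16, 8, 5, 9, -18, -8, 6, 0, -15, -14]
20 > parent 17 at index 0, swap → [20, 17, 15, 16, 8, 5, 9, -18, -8, 6, 0, -15, -14]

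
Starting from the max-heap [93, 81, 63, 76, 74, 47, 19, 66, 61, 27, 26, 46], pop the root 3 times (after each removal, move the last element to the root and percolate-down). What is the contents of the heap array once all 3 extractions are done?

[74, 66, 63, 61, 27, 47, 19, 46, 26]

extract-max #1 returns 93:
  remove root 93; move last element 46 to root → [46, 81, 63, 76, 74, 47, 19, 66, 61, 27, 26]
  46 vs larger child 81 at index 1, swap → [81, 46, 63, 76, 74, 47, 19, 66, 61, 27, 26]
  46 vs larger child 76 at index 3, swap → [81, 76, 63, 46, 74, 47, 19, 66, 61, 27, 26]
  46 vs larger child 66 at index 7, swap → [81, 76, 63, 66, 74, 47, 19, 46, 61, 27, 26]
extract-max #2 returns 81:
  remove root 81; move last element 26 to root → [26, 76, 63, 66, 74, 47, 19, 46, 61, 27]
  26 vs larger child 76 at index 1, swap → [76, 26, 63, 66, 74, 47, 19, 46, 61, 27]
  26 vs larger child 74 at index 4, swap → [76, 74, 63, 66, 26, 47, 19, 46, 61, 27]
  26 vs only child 27 at index 9, swap → [76, 74, 63, 66, 27, 47, 19, 46, 61, 26]
extract-max #3 returns 76:
  remove root 76; move last element 26 to root → [26, 74, 63, 66, 27, 47, 19, 46, 61]
  26 vs larger child 74 at index 1, swap → [74, 26, 63, 66, 27, 47, 19, 46, 61]
  26 vs larger child 66 at index 3, swap → [74, 66, 63, 26, 27, 47, 19, 46, 61]
  26 vs larger child 61 at index 8, swap → [74, 66, 63, 61, 27, 47, 19, 46, 26]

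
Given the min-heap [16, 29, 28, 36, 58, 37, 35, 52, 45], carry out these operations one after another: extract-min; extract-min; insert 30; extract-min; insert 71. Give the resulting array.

[30, 36, 35, 52, 58, 37, 45, 71]

extract-min → returns 16:
  remove root 16; move last element 45 to root → [45, 29, 28, 36, 58, 37, 35, 52]
  45 vs smaller child 28 at index 2, swap → [28, 29, 45, 36, 58, 37, 35, 52]
  45 vs smaller child 35 at index 6, swap → [28, 29, 35, 36, 58, 37, 45, 52]
extract-min → returns 28:
  remove root 28; move last element 52 to root → [52, 29, 35, 36, 58, 37, 45]
  52 vs smaller child 29 at index 1, swap → [29, 52, 35, 36, 58, 37, 45]
  52 vs smaller child 36 at index 3, swap → [29, 36, 35, 52, 58, 37, 45]
insert 30:
  append 30 at index 7 → [29, 36, 35, 52, 58, 37, 45, 30]
  30 < parent 52 at index 3, swap → [29, 36, 35, 30, 58, 37, 45, 52]
  30 < parent 36 at index 1, swap → [29, 30, 35, 36, 58, 37, 45, 52]
extract-min → returns 29:
  remove root 29; move last element 52 to root → [52, 30, 35, 36, 58, 37, 45]
  52 vs smaller child 30 at index 1, swap → [30, 52, 35, 36, 58, 37, 45]
  52 vs smaller child 36 at index 3, swap → [30, 36, 35, 52, 58, 37, 45]
insert 71:
  append 71 at index 7 → [30, 36, 35, 52, 58, 37, 45, 71] (no swap needed)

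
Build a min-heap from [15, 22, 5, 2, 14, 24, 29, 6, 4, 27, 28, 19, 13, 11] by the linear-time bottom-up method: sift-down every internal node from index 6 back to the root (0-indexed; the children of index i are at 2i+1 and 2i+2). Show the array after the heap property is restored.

sift down from index 6:
  29 vs only child 11 at index 13, swap → [15, 22, 5, 2, 14, 24, 11, 6, 4, 27, 28, 19, 13, 29]
sift down from index 5:
  24 vs smaller child 13 at index 12, swap → [15, 22, 5, 2, 14, 13, 11, 6, 4, 27, 28, 19, 24, 29]
sift down from index 4: already satisfies heap property
sift down from index 3: already satisfies heap property
sift down from index 2: already satisfies heap property
sift down from index 1:
  22 vs smaller child 2 at index 3, swap → [15, 2, 5, 22, 14, 13, 11, 6, 4, 27, 28, 19, 24, 29]
  22 vs smaller child 4 at index 8, swap → [15, 2, 5, 4, 14, 13, 11, 6, 22, 27, 28, 19, 24, 29]
sift down from index 0:
  15 vs smaller child 2 at index 1, swap → [2, 15, 5, 4, 14, 13, 11, 6, 22, 27, 28, 19, 24, 29]
  15 vs smaller child 4 at index 3, swap → [2, 4, 5, 15, 14, 13, 11, 6, 22, 27, 28, 19, 24, 29]
  15 vs smaller child 6 at index 7, swap → [2, 4, 5, 6, 14, 13, 11, 15, 22, 27, 28, 19, 24, 29]

[2, 4, 5, 6, 14, 13, 11, 15, 22, 27, 28, 19, 24, 29]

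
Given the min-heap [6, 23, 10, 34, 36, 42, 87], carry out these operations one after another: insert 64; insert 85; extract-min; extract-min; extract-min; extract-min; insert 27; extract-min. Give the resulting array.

insert 64:
  append 64 at index 7 → [6, 23, 10, 34, 36, 42, 87, 64] (no swap needed)
insert 85:
  append 85 at index 8 → [6, 23, 10, 34, 36, 42, 87, 64, 85] (no swap needed)
extract-min → returns 6:
  remove root 6; move last element 85 to root → [85, 23, 10, 34, 36, 42, 87, 64]
  85 vs smaller child 10 at index 2, swap → [10, 23, 85, 34, 36, 42, 87, 64]
  85 vs smaller child 42 at index 5, swap → [10, 23, 42, 34, 36, 85, 87, 64]
extract-min → returns 10:
  remove root 10; move last element 64 to root → [64, 23, 42, 34, 36, 85, 87]
  64 vs smaller child 23 at index 1, swap → [23, 64, 42, 34, 36, 85, 87]
  64 vs smaller child 34 at index 3, swap → [23, 34, 42, 64, 36, 85, 87]
extract-min → returns 23:
  remove root 23; move last element 87 to root → [87, 34, 42, 64, 36, 85]
  87 vs smaller child 34 at index 1, swap → [34, 87, 42, 64, 36, 85]
  87 vs smaller child 36 at index 4, swap → [34, 36, 42, 64, 87, 85]
extract-min → returns 34:
  remove root 34; move last element 85 to root → [85, 36, 42, 64, 87]
  85 vs smaller child 36 at index 1, swap → [36, 85, 42, 64, 87]
  85 vs smaller child 64 at index 3, swap → [36, 64, 42, 85, 87]
insert 27:
  append 27 at index 5 → [36, 64, 42, 85, 87, 27]
  27 < parent 42 at index 2, swap → [36, 64, 27, 85, 87, 42]
  27 < parent 36 at index 0, swap → [27, 64, 36, 85, 87, 42]
extract-min → returns 27:
  remove root 27; move last element 42 to root → [42, 64, 36, 85, 87]
  42 vs smaller child 36 at index 2, swap → [36, 64, 42, 85, 87]

[36, 64, 42, 85, 87]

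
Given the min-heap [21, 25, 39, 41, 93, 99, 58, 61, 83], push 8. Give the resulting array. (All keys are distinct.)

[8, 21, 39, 41, 25, 99, 58, 61, 83, 93]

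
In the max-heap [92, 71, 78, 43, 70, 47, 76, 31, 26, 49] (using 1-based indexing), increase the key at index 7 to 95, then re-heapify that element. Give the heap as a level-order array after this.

[95, 71, 92, 43, 70, 47, 78, 31, 26, 49]

set index 7 from 76 to 95 → [92, 71, 78, 43, 70, 47, 95, 31, 26, 49]
95 > parent 78 at index 3, swap → [92, 71, 95, 43, 70, 47, 78, 31, 26, 49]
95 > parent 92 at index 1, swap → [95, 71, 92, 43, 70, 47, 78, 31, 26, 49]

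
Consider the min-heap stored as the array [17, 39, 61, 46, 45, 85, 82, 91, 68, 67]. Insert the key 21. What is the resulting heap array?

[17, 21, 61, 46, 39, 85, 82, 91, 68, 67, 45]

append 21 at index 10 → [17, 39, 61, 46, 45, 85, 82, 91, 68, 67, 21]
21 < parent 45 at index 4, swap → [17, 39, 61, 46, 21, 85, 82, 91, 68, 67, 45]
21 < parent 39 at index 1, swap → [17, 21, 61, 46, 39, 85, 82, 91, 68, 67, 45]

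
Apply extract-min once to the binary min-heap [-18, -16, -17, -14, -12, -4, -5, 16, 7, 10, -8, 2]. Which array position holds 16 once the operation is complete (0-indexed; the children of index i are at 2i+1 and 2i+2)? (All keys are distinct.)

remove root -18; move last element 2 to root → [2, -16, -17, -14, -12, -4, -5, 16, 7, 10, -8]
2 vs smaller child -17 at index 2, swap → [-17, -16, 2, -14, -12, -4, -5, 16, 7, 10, -8]
2 vs smaller child -5 at index 6, swap → [-17, -16, -5, -14, -12, -4, 2, 16, 7, 10, -8]
resulting array: [-17, -16, -5, -14, -12, -4, 2, 16, 7, 10, -8]

7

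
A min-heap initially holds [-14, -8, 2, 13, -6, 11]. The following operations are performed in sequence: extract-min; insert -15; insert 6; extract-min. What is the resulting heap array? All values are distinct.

extract-min → returns -14:
  remove root -14; move last element 11 to root → [11, -8, 2, 13, -6]
  11 vs smaller child -8 at index 1, swap → [-8, 11, 2, 13, -6]
  11 vs smaller child -6 at index 4, swap → [-8, -6, 2, 13, 11]
insert -15:
  append -15 at index 5 → [-8, -6, 2, 13, 11, -15]
  -15 < parent 2 at index 2, swap → [-8, -6, -15, 13, 11, 2]
  -15 < parent -8 at index 0, swap → [-15, -6, -8, 13, 11, 2]
insert 6:
  append 6 at index 6 → [-15, -6, -8, 13, 11, 2, 6] (no swap needed)
extract-min → returns -15:
  remove root -15; move last element 6 to root → [6, -6, -8, 13, 11, 2]
  6 vs smaller child -8 at index 2, swap → [-8, -6, 6, 13, 11, 2]
  6 vs only child 2 at index 5, swap → [-8, -6, 2, 13, 11, 6]

[-8, -6, 2, 13, 11, 6]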